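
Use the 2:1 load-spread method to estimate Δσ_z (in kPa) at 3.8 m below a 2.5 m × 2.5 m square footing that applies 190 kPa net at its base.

By the 2:1 method the load spreads at 1 horizontal : 2 vertical, so at depth z the loaded area has grown by z in each plan dimension:
Δσ = qBL/((B+z)(L+z)) = 190×2.5×2.5/((2.5+3.8)(2.5+3.8)) = 29.919 kPa

Δσ_z ≈ 29.9 kPa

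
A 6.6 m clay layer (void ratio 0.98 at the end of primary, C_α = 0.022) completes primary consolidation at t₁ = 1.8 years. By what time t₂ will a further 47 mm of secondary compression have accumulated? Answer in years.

S_s = C_α·H/(1+e_p)·log₁₀(t₂/t₁) ⇒ log₁₀(t₂/t₁) = S_s·(1+e_p)/(C_α·H).
log₁₀(t₂/t₁) = 0.047 × (1+0.98) / (0.022×6.6) = 0.6409
t₂ = t₁ × 10^0.6409 = 1.8 × 4.374 = 7.874 years

t₂ ≈ 7.87 years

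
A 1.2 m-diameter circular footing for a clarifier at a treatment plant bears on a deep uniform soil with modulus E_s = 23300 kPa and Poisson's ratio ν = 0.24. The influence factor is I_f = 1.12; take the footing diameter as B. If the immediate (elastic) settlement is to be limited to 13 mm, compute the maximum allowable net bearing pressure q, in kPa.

q ≈ 239 kPa

S_e = q·B·(1−ν²)/E_s · I_f  ⇒  q = S_e·E_s / (B·(1−ν²)·I_f).
q = 0.013 × 23300 / (1.2 × 0.9424 × 1.12) = 239.1 kPa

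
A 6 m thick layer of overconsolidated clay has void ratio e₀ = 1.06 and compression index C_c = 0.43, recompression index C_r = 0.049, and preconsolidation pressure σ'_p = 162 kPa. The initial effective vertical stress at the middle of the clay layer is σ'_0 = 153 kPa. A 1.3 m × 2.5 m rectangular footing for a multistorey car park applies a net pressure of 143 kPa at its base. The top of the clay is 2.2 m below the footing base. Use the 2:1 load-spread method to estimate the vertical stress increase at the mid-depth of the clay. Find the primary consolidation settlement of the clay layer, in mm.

S_c ≈ 4.52 mm

Mid-depth of clay below the footing base: z = 2.2 + 6/2 = 5.2 m.
Stress increase at mid-clay by the 2:1 spreading method:
Δσ = qBL/((B+z)(L+z)) = 143×1.3×2.5/((1.3+5.2)(2.5+5.2)) = 9.2857 kPa
Final effective stress: σ'_f = 153 + 9.2857 = 162.29 kPa.
σ'_f = 162.29 > σ'_p = 162 kPa, so the stress path crosses the preconsolidation pressure — recompression up to σ'_p, then virgin compression beyond:
S_c = H/(1+e₀)·[C_r·log₁₀(σ'_p/σ'_0) + C_c·log₁₀(σ'_f/σ'_p)]
    = 6/2.06 × [0.049×log₁₀(162/153) + 0.43×log₁₀(162.29/162)]
    = 2.9126 × [0.0012164 + 0.000334] = 0.004516 m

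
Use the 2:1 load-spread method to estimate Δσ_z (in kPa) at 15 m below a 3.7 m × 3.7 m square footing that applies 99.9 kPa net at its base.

By the 2:1 method the load spreads at 1 horizontal : 2 vertical, so at depth z the loaded area has grown by z in each plan dimension:
Δσ = qBL/((B+z)(L+z)) = 99.9×3.7×3.7/((3.7+15)(3.7+15)) = 3.911 kPa

Δσ_z ≈ 3.91 kPa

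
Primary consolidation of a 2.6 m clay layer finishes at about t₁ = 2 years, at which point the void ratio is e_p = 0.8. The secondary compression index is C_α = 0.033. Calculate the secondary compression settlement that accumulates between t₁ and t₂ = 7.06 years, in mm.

S_s ≈ 26.1 mm

Secondary compression: S_s = C_α·H/(1+e_p)·log₁₀(t₂/t₁)
S_s = 0.033×2.6/(1+0.8)×log₁₀(7.06/2)
    = 0.04767 × 0.5478 = 0.02611 m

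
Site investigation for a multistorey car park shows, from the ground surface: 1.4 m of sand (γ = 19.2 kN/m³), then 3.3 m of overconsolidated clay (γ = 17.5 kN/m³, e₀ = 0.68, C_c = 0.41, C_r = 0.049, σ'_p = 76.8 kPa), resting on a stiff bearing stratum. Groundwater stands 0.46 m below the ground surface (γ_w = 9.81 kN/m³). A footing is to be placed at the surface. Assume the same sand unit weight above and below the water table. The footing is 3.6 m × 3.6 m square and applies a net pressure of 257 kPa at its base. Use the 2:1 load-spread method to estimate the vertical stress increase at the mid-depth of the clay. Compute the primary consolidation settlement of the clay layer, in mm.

Mid-depth of clay below the ground surface: z = 1.4 + 3.3/2 = 3.05 m.
Total vertical stress at mid-clay: σ_v = 19.2×1.4 + 17.5×1.65 = 55.755 kPa.
Pore pressure: u = 9.81×(3.05 − 0.46) = 25.408 kPa.
Initial effective stress: σ'_0 = σ_v − u = 55.755 − 25.408 = 30.347 kPa.
Stress increase at mid-clay by the 2:1 spreading method:
Δσ = qBL/((B+z)(L+z)) = 257×3.6×3.6/((3.6+3.05)(3.6+3.05)) = 75.317 kPa
Final effective stress: σ'_f = 30.347 + 75.317 = 105.66 kPa.
σ'_f = 105.66 > σ'_p = 76.8 kPa, so the stress path crosses the preconsolidation pressure — recompression up to σ'_p, then virgin compression beyond:
S_c = H/(1+e₀)·[C_r·log₁₀(σ'_p/σ'_0) + C_c·log₁₀(σ'_f/σ'_p)]
    = 3.3/1.68 × [0.049×log₁₀(76.8/30.347) + 0.41×log₁₀(105.66/76.8)]
    = 1.9643 × [0.019759 + 0.056805] = 0.1504 m

S_c ≈ 150 mm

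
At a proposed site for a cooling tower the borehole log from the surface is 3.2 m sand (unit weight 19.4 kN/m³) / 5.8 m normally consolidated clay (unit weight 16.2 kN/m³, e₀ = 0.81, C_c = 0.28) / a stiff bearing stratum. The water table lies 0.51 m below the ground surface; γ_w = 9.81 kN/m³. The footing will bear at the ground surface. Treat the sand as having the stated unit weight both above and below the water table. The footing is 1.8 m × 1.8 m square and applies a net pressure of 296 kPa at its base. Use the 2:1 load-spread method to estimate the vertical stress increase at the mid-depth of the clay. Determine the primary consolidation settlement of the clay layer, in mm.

S_c ≈ 97.2 mm

Mid-depth of clay below the ground surface: z = 3.2 + 5.8/2 = 6.1 m.
Total vertical stress at mid-clay: σ_v = 19.4×3.2 + 16.2×2.9 = 109.06 kPa.
Pore pressure: u = 9.81×(6.1 − 0.51) = 54.838 kPa.
Initial effective stress: σ'_0 = σ_v − u = 109.06 − 54.838 = 54.222 kPa.
Stress increase at mid-clay by the 2:1 spreading method:
Δσ = qBL/((B+z)(L+z)) = 296×1.8×1.8/((1.8+6.1)(1.8+6.1)) = 15.367 kPa
Final effective stress: σ'_f = σ'_0 + Δσ = 54.222 + 15.367 = 69.589 kPa.
Normally consolidated clay, so the full stress increment lies on the virgin compression line:
S_c = C_c·H/(1+e₀)·log₁₀(σ'_f/σ'_0) = 0.28×5.8/(1+0.81)×log₁₀(69.589/54.222)
    = 0.89724 × 0.10837 = 0.09723 m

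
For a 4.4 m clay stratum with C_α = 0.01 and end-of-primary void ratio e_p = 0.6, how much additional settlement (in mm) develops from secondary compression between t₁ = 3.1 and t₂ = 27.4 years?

Secondary compression: S_s = C_α·H/(1+e_p)·log₁₀(t₂/t₁)
S_s = 0.01×4.4/(1+0.6)×log₁₀(27.4/3.1)
    = 0.0275 × 0.9464 = 0.02603 m

S_s ≈ 26 mm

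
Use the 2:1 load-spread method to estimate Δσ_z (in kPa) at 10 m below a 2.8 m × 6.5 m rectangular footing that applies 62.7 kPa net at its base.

Δσ_z ≈ 5.4 kPa

By the 2:1 method the load spreads at 1 horizontal : 2 vertical, so at depth z the loaded area has grown by z in each plan dimension:
Δσ = qBL/((B+z)(L+z)) = 62.7×2.8×6.5/((2.8+10)(6.5+10)) = 5.4031 kPa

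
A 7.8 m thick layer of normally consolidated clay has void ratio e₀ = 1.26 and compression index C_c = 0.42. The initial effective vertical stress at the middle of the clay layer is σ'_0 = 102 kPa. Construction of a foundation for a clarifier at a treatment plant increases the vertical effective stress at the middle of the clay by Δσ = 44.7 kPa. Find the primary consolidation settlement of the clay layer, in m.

Final effective stress: σ'_f = σ'_0 + Δσ = 102 + 44.7 = 146.7 kPa.
Normally consolidated clay, so the full stress increment lies on the virgin compression line:
S_c = C_c·H/(1+e₀)·log₁₀(σ'_f/σ'_0) = 0.42×7.8/(1+1.26)×log₁₀(146.7/102)
    = 1.4496 × 0.15783 = 0.2288 m

S_c ≈ 0.229 m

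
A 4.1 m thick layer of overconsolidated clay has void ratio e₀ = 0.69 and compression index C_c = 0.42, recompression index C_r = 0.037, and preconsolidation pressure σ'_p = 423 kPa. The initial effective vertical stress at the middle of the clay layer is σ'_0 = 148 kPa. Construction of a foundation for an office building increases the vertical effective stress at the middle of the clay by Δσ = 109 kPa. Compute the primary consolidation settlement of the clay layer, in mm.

S_c ≈ 21.5 mm

Final effective stress: σ'_f = 148 + 109 = 257 kPa.
σ'_f = 257 ≤ σ'_p = 423 kPa, so the clay remains overconsolidated and only the recompression index applies:
S_c = C_r·H/(1+e₀)·log₁₀(σ'_f/σ'_0) = 0.037×4.1/1.69×log₁₀(257/148)
    = 0.089762 × 0.23967 = 0.02151 m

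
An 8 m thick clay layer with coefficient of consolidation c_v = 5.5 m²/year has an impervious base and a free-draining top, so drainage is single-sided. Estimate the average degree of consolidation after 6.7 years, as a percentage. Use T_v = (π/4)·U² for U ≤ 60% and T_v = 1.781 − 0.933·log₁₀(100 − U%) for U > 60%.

U ≈ 80.4 %

Drainage path length: H_d = H = 8 m (single drainage).
T_v = c_v·t/H_d² = 5.5×6.7/8² = 0.57578.
T_v = 0.57578 corresponds to the U > 60% branch:
U = 1 − 10^((1.781 − T_v)/0.933)/100 = 0.8042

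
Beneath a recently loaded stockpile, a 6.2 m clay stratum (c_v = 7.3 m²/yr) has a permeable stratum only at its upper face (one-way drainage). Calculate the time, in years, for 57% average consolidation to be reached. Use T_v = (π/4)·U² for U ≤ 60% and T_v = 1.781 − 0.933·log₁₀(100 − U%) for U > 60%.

t ≈ 1.34 years

Drainage path length: H_d = H = 6.2 m (single drainage).
U ≤ 60%: T_v = (π/4)·U² = (π/4)×0.57² = 0.25518.
t = T_v·H_d²/c_v = 0.25518×6.2²/7.3 = 1.344 years.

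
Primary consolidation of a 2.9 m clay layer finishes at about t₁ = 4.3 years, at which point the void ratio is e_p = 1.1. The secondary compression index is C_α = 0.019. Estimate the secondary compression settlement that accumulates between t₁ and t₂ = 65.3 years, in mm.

Secondary compression: S_s = C_α·H/(1+e_p)·log₁₀(t₂/t₁)
S_s = 0.019×2.9/(1+1.1)×log₁₀(65.3/4.3)
    = 0.02624 × 1.181 = 0.031 m

S_s ≈ 31 mm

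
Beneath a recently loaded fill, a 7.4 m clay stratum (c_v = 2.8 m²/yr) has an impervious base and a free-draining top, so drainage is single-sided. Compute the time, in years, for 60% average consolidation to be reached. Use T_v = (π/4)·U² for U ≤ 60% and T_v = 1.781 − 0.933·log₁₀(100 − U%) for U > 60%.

Drainage path length: H_d = H = 7.4 m (single drainage).
U ≤ 60%: T_v = (π/4)·U² = (π/4)×0.6² = 0.28274.
t = T_v·H_d²/c_v = 0.28274×7.4²/2.8 = 5.53 years.

t ≈ 5.53 years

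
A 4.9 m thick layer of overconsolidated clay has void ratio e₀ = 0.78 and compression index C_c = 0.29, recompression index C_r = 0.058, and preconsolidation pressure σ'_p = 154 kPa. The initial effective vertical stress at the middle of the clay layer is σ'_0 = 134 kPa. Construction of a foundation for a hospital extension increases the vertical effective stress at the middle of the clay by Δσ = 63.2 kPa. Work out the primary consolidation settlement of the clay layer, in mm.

Final effective stress: σ'_f = 134 + 63.2 = 197.2 kPa.
σ'_f = 197.2 > σ'_p = 154 kPa, so the stress path crosses the preconsolidation pressure — recompression up to σ'_p, then virgin compression beyond:
S_c = H/(1+e₀)·[C_r·log₁₀(σ'_p/σ'_0) + C_c·log₁₀(σ'_f/σ'_p)]
    = 4.9/1.78 × [0.058×log₁₀(154/134) + 0.29×log₁₀(197.2/154)]
    = 2.7528 × [0.0035041 + 0.031142] = 0.09537 m

S_c ≈ 95.4 mm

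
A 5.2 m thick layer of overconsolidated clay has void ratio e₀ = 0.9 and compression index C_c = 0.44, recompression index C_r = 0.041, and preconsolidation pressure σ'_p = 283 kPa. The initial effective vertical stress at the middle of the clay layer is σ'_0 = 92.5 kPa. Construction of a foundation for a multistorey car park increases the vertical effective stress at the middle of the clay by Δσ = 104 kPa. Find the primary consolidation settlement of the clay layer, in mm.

S_c ≈ 36.7 mm

Final effective stress: σ'_f = 92.5 + 104 = 196.5 kPa.
σ'_f = 196.5 ≤ σ'_p = 283 kPa, so the clay remains overconsolidated and only the recompression index applies:
S_c = C_r·H/(1+e₀)·log₁₀(σ'_f/σ'_0) = 0.041×5.2/1.9×log₁₀(196.5/92.5)
    = 0.11221 × 0.32722 = 0.03672 m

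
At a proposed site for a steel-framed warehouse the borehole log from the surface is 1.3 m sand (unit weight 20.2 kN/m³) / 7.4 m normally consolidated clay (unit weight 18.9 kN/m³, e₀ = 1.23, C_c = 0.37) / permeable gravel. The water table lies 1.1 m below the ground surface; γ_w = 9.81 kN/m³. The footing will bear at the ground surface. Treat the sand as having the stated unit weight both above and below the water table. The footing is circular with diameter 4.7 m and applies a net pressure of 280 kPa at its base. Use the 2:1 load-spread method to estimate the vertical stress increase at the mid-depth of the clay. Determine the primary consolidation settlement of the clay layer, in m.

Mid-depth of clay below the ground surface: z = 1.3 + 7.4/2 = 5 m.
Total vertical stress at mid-clay: σ_v = 20.2×1.3 + 18.9×3.7 = 96.19 kPa.
Pore pressure: u = 9.81×(5 − 1.1) = 38.259 kPa.
Initial effective stress: σ'_0 = σ_v − u = 96.19 − 38.259 = 57.931 kPa.
Stress increase at mid-clay by the 2:1 spreading method:
Δσ ≈ qD²/(D+z)² = 280×4.7²/(4.7+5)² = 65.737 kPa
Final effective stress: σ'_f = σ'_0 + Δσ = 57.931 + 65.737 = 123.67 kPa.
Normally consolidated clay, so the full stress increment lies on the virgin compression line:
S_c = C_c·H/(1+e₀)·log₁₀(σ'_f/σ'_0) = 0.37×7.4/(1+1.23)×log₁₀(123.67/57.931)
    = 1.2278 × 0.32935 = 0.4044 m

S_c ≈ 0.404 m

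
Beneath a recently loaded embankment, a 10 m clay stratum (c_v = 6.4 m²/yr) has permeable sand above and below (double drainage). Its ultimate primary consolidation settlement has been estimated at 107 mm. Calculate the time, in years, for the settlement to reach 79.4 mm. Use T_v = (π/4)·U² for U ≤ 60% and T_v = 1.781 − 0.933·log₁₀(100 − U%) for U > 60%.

t ≈ 1.81 years

Drainage path length: H_d = H/2 = 5 m (double drainage).
U = S(t)/S_ult = 79.4/107 = 0.7421.
U > 60%: T_v = 1.781 − 0.933·log₁₀(100 − 74.206) = 0.46405.
t = T_v·H_d²/c_v = 0.46405×5²/6.4 = 1.813 years.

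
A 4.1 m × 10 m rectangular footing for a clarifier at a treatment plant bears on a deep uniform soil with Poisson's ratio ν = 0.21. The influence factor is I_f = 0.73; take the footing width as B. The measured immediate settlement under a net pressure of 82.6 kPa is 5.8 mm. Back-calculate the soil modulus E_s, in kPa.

E_s ≈ 40700 kPa

S_e = q·B·(1−ν²)/E_s · I_f  ⇒  E_s = q·B·(1−ν²)·I_f / S_e.
E_s = 82.6 × 4.1 × 0.9559 × 0.73 / 0.0058 = 40740 kPa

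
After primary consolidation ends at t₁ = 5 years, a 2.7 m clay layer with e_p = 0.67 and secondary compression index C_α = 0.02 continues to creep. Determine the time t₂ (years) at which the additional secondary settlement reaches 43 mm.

S_s = C_α·H/(1+e_p)·log₁₀(t₂/t₁) ⇒ log₁₀(t₂/t₁) = S_s·(1+e_p)/(C_α·H).
log₁₀(t₂/t₁) = 0.043 × (1+0.67) / (0.02×2.7) = 1.33
t₂ = t₁ × 10^1.33 = 5 × 21.37 = 106.9 years

t₂ ≈ 107 years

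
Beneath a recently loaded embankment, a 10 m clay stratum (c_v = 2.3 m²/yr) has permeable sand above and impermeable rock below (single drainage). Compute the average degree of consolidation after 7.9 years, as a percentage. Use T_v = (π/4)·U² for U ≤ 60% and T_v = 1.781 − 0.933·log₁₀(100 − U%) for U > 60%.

Drainage path length: H_d = H = 10 m (single drainage).
T_v = c_v·t/H_d² = 2.3×7.9/10² = 0.1817.
T_v = 0.1817 corresponds to the U ≤ 60% branch:
U = √(4T_v/π) = 0.481

U ≈ 48.1 %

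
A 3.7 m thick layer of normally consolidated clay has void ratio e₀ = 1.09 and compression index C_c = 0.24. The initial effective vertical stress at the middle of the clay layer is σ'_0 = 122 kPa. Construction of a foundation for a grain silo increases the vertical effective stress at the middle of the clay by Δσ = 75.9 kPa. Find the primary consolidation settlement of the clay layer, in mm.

Final effective stress: σ'_f = σ'_0 + Δσ = 122 + 75.9 = 197.9 kPa.
Normally consolidated clay, so the full stress increment lies on the virgin compression line:
S_c = C_c·H/(1+e₀)·log₁₀(σ'_f/σ'_0) = 0.24×3.7/(1+1.09)×log₁₀(197.9/122)
    = 0.42488 × 0.21009 = 0.08926 m

S_c ≈ 89.3 mm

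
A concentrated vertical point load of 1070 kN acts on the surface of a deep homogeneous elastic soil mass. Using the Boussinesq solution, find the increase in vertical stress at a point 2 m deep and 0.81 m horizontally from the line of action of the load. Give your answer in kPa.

Δσ_z ≈ 87.4 kPa

Boussinesq vertical stress below a point load on an elastic half-space:
Δσ_z = 3P/(2πz²) · [1 + (r/z)²]^(−5/2)
r/z = 0.81/2 = 0.405; [1+(r/z)²]^(−5/2) = 0.68406.
Δσ_z = 3×1070/(2π×2²) × 0.68406 = 127.72 × 0.68406 = 87.37 kPa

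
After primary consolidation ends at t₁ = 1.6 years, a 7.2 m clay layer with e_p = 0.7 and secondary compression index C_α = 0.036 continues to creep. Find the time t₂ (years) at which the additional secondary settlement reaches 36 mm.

S_s = C_α·H/(1+e_p)·log₁₀(t₂/t₁) ⇒ log₁₀(t₂/t₁) = S_s·(1+e_p)/(C_α·H).
log₁₀(t₂/t₁) = 0.036 × (1+0.7) / (0.036×7.2) = 0.2361
t₂ = t₁ × 10^0.2361 = 1.6 × 1.722 = 2.756 years

t₂ ≈ 2.76 years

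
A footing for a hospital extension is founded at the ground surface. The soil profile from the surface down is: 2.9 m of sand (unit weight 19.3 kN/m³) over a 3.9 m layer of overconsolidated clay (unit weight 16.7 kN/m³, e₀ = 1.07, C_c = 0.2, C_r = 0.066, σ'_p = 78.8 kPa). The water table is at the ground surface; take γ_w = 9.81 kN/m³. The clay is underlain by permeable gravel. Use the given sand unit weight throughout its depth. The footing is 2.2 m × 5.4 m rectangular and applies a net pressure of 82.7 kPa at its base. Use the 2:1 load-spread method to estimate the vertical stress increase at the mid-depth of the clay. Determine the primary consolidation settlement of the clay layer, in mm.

Mid-depth of clay below the ground surface: z = 2.9 + 3.9/2 = 4.85 m.
Total vertical stress at mid-clay: σ_v = 19.3×2.9 + 16.7×1.95 = 88.535 kPa.
Pore pressure: u = 9.81×(4.85 − 0) = 47.578 kPa.
Initial effective stress: σ'_0 = σ_v − u = 88.535 − 47.578 = 40.957 kPa.
Stress increase at mid-clay by the 2:1 spreading method:
Δσ = qBL/((B+z)(L+z)) = 82.7×2.2×5.4/((2.2+4.85)(5.4+4.85)) = 13.596 kPa
Final effective stress: σ'_f = 40.957 + 13.596 = 54.553 kPa.
σ'_f = 54.553 ≤ σ'_p = 78.8 kPa, so the clay remains overconsolidated and only the recompression index applies:
S_c = C_r·H/(1+e₀)·log₁₀(σ'_f/σ'_0) = 0.066×3.9/2.07×log₁₀(54.553/40.957)
    = 0.12435 × 0.12449 = 0.01548 m

S_c ≈ 15.5 mm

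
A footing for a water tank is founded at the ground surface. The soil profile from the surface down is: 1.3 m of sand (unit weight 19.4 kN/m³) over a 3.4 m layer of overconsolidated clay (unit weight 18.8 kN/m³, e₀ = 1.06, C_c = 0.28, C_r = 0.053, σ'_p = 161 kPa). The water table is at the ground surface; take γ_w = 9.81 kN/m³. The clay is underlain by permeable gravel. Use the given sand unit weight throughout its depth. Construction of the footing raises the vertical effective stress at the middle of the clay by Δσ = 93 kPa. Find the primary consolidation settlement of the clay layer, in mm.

Mid-depth of clay below the ground surface: z = 1.3 + 3.4/2 = 3 m.
Total vertical stress at mid-clay: σ_v = 19.4×1.3 + 18.8×1.7 = 57.18 kPa.
Pore pressure: u = 9.81×(3 − 0) = 29.43 kPa.
Initial effective stress: σ'_0 = σ_v − u = 57.18 − 29.43 = 27.75 kPa.
Final effective stress: σ'_f = 27.75 + 93 = 120.75 kPa.
σ'_f = 120.75 ≤ σ'_p = 161 kPa, so the clay remains overconsolidated and only the recompression index applies:
S_c = C_r·H/(1+e₀)·log₁₀(σ'_f/σ'_0) = 0.053×3.4/2.06×log₁₀(120.75/27.75)
    = 0.087476 × 0.63862 = 0.05586 m

S_c ≈ 55.9 mm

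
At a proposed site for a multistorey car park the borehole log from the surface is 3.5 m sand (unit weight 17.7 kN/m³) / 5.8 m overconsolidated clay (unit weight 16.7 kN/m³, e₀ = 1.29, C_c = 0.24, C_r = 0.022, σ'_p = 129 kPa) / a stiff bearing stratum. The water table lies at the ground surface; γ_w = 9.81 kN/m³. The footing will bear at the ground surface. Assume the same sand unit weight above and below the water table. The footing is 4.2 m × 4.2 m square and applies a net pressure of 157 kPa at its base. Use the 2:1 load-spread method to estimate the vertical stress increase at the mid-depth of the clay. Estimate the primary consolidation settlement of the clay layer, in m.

S_c ≈ 0.0101 m

Mid-depth of clay below the ground surface: z = 3.5 + 5.8/2 = 6.4 m.
Total vertical stress at mid-clay: σ_v = 17.7×3.5 + 16.7×2.9 = 110.38 kPa.
Pore pressure: u = 9.81×(6.4 − 0) = 62.784 kPa.
Initial effective stress: σ'_0 = σ_v − u = 110.38 − 62.784 = 47.596 kPa.
Stress increase at mid-clay by the 2:1 spreading method:
Δσ = qBL/((B+z)(L+z)) = 157×4.2×4.2/((4.2+6.4)(4.2+6.4)) = 24.648 kPa
Final effective stress: σ'_f = 47.596 + 24.648 = 72.244 kPa.
σ'_f = 72.244 ≤ σ'_p = 129 kPa, so the clay remains overconsolidated and only the recompression index applies:
S_c = C_r·H/(1+e₀)·log₁₀(σ'_f/σ'_0) = 0.022×5.8/2.29×log₁₀(72.244/47.596)
    = 0.055722 × 0.18123 = 0.0101 m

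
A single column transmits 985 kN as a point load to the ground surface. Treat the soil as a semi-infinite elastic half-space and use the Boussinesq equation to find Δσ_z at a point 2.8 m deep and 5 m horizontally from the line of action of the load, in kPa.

Boussinesq vertical stress below a point load on an elastic half-space:
Δσ_z = 3P/(2πz²) · [1 + (r/z)²]^(−5/2)
r/z = 5/2.8 = 1.7857; [1+(r/z)²]^(−5/2) = 0.027847.
Δσ_z = 3×985/(2π×2.8²) × 0.027847 = 59.988 × 0.027847 = 1.67 kPa

Δσ_z ≈ 1.67 kPa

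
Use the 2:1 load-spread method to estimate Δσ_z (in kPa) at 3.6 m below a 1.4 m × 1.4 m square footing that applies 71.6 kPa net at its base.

Δσ_z ≈ 5.61 kPa

By the 2:1 method the load spreads at 1 horizontal : 2 vertical, so at depth z the loaded area has grown by z in each plan dimension:
Δσ = qBL/((B+z)(L+z)) = 71.6×1.4×1.4/((1.4+3.6)(1.4+3.6)) = 5.6134 kPa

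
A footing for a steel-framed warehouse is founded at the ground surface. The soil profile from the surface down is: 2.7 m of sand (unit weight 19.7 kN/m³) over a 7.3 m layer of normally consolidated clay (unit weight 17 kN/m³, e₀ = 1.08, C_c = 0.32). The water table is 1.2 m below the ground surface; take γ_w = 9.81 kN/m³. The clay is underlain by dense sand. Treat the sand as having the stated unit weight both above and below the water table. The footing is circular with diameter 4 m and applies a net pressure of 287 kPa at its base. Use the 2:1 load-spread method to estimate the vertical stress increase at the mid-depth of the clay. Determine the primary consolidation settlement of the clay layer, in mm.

Mid-depth of clay below the ground surface: z = 2.7 + 7.3/2 = 6.35 m.
Total vertical stress at mid-clay: σ_v = 19.7×2.7 + 17×3.65 = 115.24 kPa.
Pore pressure: u = 9.81×(6.35 − 1.2) = 50.522 kPa.
Initial effective stress: σ'_0 = σ_v − u = 115.24 − 50.522 = 64.718 kPa.
Stress increase at mid-clay by the 2:1 spreading method:
Δσ ≈ qD²/(D+z)² = 287×4²/(4+6.35)² = 42.867 kPa
Final effective stress: σ'_f = σ'_0 + Δσ = 64.718 + 42.867 = 107.59 kPa.
Normally consolidated clay, so the full stress increment lies on the virgin compression line:
S_c = C_c·H/(1+e₀)·log₁₀(σ'_f/σ'_0) = 0.32×7.3/(1+1.08)×log₁₀(107.59/64.718)
    = 1.1231 × 0.22075 = 0.2479 m

S_c ≈ 248 mm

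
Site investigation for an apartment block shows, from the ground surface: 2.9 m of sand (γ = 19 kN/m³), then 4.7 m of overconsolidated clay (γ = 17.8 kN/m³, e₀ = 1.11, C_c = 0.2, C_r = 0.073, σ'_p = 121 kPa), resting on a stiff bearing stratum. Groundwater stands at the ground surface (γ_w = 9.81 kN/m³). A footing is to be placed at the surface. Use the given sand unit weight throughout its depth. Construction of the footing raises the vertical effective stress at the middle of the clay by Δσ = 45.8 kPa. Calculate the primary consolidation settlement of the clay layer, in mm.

Mid-depth of clay below the ground surface: z = 2.9 + 4.7/2 = 5.25 m.
Total vertical stress at mid-clay: σ_v = 19×2.9 + 17.8×2.35 = 96.93 kPa.
Pore pressure: u = 9.81×(5.25 − 0) = 51.503 kPa.
Initial effective stress: σ'_0 = σ_v − u = 96.93 − 51.503 = 45.427 kPa.
Final effective stress: σ'_f = 45.427 + 45.8 = 91.227 kPa.
σ'_f = 91.227 ≤ σ'_p = 121 kPa, so the clay remains overconsolidated and only the recompression index applies:
S_c = C_r·H/(1+e₀)·log₁₀(σ'_f/σ'_0) = 0.073×4.7/2.11×log₁₀(91.227/45.427)
    = 0.16261 × 0.30281 = 0.04924 m

S_c ≈ 49.2 mm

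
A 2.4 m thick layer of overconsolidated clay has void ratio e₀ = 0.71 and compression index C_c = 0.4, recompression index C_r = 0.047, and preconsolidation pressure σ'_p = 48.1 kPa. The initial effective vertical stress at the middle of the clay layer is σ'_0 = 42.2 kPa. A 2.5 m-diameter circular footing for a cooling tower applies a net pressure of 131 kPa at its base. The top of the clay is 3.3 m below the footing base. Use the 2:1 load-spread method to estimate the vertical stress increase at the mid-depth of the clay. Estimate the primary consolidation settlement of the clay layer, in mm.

S_c ≈ 53.2 mm

Mid-depth of clay below the footing base: z = 3.3 + 2.4/2 = 4.5 m.
Stress increase at mid-clay by the 2:1 spreading method:
Δσ ≈ qD²/(D+z)² = 131×2.5²/(2.5+4.5)² = 16.709 kPa
Final effective stress: σ'_f = 42.2 + 16.709 = 58.909 kPa.
σ'_f = 58.909 > σ'_p = 48.1 kPa, so the stress path crosses the preconsolidation pressure — recompression up to σ'_p, then virgin compression beyond:
S_c = H/(1+e₀)·[C_r·log₁₀(σ'_p/σ'_0) + C_c·log₁₀(σ'_f/σ'_p)]
    = 2.4/1.71 × [0.047×log₁₀(48.1/42.2) + 0.4×log₁₀(58.909/48.1)]
    = 1.4035 × [0.0026711 + 0.035215] = 0.05317 m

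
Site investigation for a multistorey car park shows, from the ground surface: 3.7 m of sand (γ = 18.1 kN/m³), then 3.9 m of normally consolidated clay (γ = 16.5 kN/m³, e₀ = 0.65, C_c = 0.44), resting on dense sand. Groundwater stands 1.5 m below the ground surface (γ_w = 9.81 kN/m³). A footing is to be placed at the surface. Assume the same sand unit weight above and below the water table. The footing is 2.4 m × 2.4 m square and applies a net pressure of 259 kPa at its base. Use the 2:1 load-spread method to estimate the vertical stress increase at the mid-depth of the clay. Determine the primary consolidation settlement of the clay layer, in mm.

S_c ≈ 150 mm

Mid-depth of clay below the ground surface: z = 3.7 + 3.9/2 = 5.65 m.
Total vertical stress at mid-clay: σ_v = 18.1×3.7 + 16.5×1.95 = 99.145 kPa.
Pore pressure: u = 9.81×(5.65 − 1.5) = 40.712 kPa.
Initial effective stress: σ'_0 = σ_v − u = 99.145 − 40.712 = 58.433 kPa.
Stress increase at mid-clay by the 2:1 spreading method:
Δσ = qBL/((B+z)(L+z)) = 259×2.4×2.4/((2.4+5.65)(2.4+5.65)) = 23.021 kPa
Final effective stress: σ'_f = σ'_0 + Δσ = 58.433 + 23.021 = 81.454 kPa.
Normally consolidated clay, so the full stress increment lies on the virgin compression line:
S_c = C_c·H/(1+e₀)·log₁₀(σ'_f/σ'_0) = 0.44×3.9/(1+0.65)×log₁₀(81.454/58.433)
    = 1.04 × 0.14425 = 0.15 m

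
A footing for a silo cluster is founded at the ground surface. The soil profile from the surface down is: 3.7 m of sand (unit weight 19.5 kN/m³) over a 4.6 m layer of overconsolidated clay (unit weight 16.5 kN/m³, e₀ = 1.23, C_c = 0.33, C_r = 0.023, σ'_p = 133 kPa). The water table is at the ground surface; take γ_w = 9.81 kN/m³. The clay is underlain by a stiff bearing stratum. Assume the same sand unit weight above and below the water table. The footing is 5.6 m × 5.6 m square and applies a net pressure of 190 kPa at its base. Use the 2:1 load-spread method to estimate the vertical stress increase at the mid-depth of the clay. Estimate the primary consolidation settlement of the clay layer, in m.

S_c ≈ 0.0128 m

Mid-depth of clay below the ground surface: z = 3.7 + 4.6/2 = 6 m.
Total vertical stress at mid-clay: σ_v = 19.5×3.7 + 16.5×2.3 = 110.1 kPa.
Pore pressure: u = 9.81×(6 − 0) = 58.86 kPa.
Initial effective stress: σ'_0 = σ_v − u = 110.1 − 58.86 = 51.24 kPa.
Stress increase at mid-clay by the 2:1 spreading method:
Δσ = qBL/((B+z)(L+z)) = 190×5.6×5.6/((5.6+6)(5.6+6)) = 44.281 kPa
Final effective stress: σ'_f = 51.24 + 44.281 = 95.521 kPa.
σ'_f = 95.521 ≤ σ'_p = 133 kPa, so the clay remains overconsolidated and only the recompression index applies:
S_c = C_r·H/(1+e₀)·log₁₀(σ'_f/σ'_0) = 0.023×4.6/2.23×log₁₀(95.521/51.24)
    = 0.047444 × 0.27049 = 0.01283 m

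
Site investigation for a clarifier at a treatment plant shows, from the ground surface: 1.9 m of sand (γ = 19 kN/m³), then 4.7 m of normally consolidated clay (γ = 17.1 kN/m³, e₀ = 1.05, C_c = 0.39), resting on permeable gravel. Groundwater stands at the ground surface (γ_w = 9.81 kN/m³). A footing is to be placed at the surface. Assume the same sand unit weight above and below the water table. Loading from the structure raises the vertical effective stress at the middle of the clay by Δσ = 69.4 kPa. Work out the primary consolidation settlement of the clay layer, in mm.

Mid-depth of clay below the ground surface: z = 1.9 + 4.7/2 = 4.25 m.
Total vertical stress at mid-clay: σ_v = 19×1.9 + 17.1×2.35 = 76.285 kPa.
Pore pressure: u = 9.81×(4.25 − 0) = 41.693 kPa.
Initial effective stress: σ'_0 = σ_v − u = 76.285 − 41.693 = 34.592 kPa.
Final effective stress: σ'_f = σ'_0 + Δσ = 34.592 + 69.4 = 103.99 kPa.
Normally consolidated clay, so the full stress increment lies on the virgin compression line:
S_c = C_c·H/(1+e₀)·log₁₀(σ'_f/σ'_0) = 0.39×4.7/(1+1.05)×log₁₀(103.99/34.592)
    = 0.89415 × 0.47802 = 0.4274 m

S_c ≈ 427 mm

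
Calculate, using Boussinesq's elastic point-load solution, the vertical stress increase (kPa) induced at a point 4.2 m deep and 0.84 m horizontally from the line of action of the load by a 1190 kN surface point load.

Δσ_z ≈ 29.2 kPa

Boussinesq vertical stress below a point load on an elastic half-space:
Δσ_z = 3P/(2πz²) · [1 + (r/z)²]^(−5/2)
r/z = 0.84/4.2 = 0.2; [1+(r/z)²]^(−5/2) = 0.9066.
Δσ_z = 3×1190/(2π×4.2²) × 0.9066 = 32.21 × 0.9066 = 29.2 kPa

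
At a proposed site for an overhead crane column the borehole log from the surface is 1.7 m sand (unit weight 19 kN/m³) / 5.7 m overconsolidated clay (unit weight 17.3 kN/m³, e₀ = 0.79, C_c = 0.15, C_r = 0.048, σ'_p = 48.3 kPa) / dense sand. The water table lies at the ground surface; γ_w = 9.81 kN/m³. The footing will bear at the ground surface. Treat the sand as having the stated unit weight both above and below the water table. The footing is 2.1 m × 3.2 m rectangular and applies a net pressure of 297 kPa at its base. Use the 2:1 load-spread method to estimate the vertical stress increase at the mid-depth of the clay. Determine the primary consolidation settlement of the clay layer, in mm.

S_c ≈ 111 mm

Mid-depth of clay below the ground surface: z = 1.7 + 5.7/2 = 4.55 m.
Total vertical stress at mid-clay: σ_v = 19×1.7 + 17.3×2.85 = 81.605 kPa.
Pore pressure: u = 9.81×(4.55 − 0) = 44.636 kPa.
Initial effective stress: σ'_0 = σ_v − u = 81.605 − 44.636 = 36.969 kPa.
Stress increase at mid-clay by the 2:1 spreading method:
Δσ = qBL/((B+z)(L+z)) = 297×2.1×3.2/((2.1+4.55)(3.2+4.55)) = 38.726 kPa
Final effective stress: σ'_f = 36.969 + 38.726 = 75.695 kPa.
σ'_f = 75.695 > σ'_p = 48.3 kPa, so the stress path crosses the preconsolidation pressure — recompression up to σ'_p, then virgin compression beyond:
S_c = H/(1+e₀)·[C_r·log₁₀(σ'_p/σ'_0) + C_c·log₁₀(σ'_f/σ'_p)]
    = 5.7/1.79 × [0.048×log₁₀(48.3/36.969) + 0.15×log₁₀(75.695/48.3)]
    = 3.1844 × [0.0055733 + 0.029268] = 0.1109 m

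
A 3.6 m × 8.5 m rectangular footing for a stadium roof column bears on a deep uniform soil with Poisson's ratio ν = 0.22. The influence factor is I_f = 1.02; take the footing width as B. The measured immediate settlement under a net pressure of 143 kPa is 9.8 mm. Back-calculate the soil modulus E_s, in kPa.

E_s ≈ 51000 kPa

S_e = q·B·(1−ν²)/E_s · I_f  ⇒  E_s = q·B·(1−ν²)·I_f / S_e.
E_s = 143 × 3.6 × 0.9516 × 1.02 / 0.0098 = 50990 kPa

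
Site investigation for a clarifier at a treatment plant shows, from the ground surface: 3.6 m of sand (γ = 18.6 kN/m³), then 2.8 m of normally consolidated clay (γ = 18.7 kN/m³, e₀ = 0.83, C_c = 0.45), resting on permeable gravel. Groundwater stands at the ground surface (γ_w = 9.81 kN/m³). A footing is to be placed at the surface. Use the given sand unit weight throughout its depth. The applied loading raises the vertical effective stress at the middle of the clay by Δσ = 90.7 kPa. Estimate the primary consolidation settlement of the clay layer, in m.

Mid-depth of clay below the ground surface: z = 3.6 + 2.8/2 = 5 m.
Total vertical stress at mid-clay: σ_v = 18.6×3.6 + 18.7×1.4 = 93.14 kPa.
Pore pressure: u = 9.81×(5 − 0) = 49.05 kPa.
Initial effective stress: σ'_0 = σ_v − u = 93.14 − 49.05 = 44.09 kPa.
Final effective stress: σ'_f = σ'_0 + Δσ = 44.09 + 90.7 = 134.79 kPa.
Normally consolidated clay, so the full stress increment lies on the virgin compression line:
S_c = C_c·H/(1+e₀)·log₁₀(σ'_f/σ'_0) = 0.45×2.8/(1+0.83)×log₁₀(134.79/44.09)
    = 0.68852 × 0.48532 = 0.3342 m

S_c ≈ 0.334 m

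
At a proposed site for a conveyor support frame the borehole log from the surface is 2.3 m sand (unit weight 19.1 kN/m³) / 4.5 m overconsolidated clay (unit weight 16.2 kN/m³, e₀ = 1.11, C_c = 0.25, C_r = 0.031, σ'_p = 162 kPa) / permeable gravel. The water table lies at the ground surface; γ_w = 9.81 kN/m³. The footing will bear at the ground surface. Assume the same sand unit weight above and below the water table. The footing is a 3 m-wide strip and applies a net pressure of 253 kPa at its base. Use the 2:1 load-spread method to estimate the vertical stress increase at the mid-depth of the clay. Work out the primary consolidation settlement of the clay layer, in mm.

Mid-depth of clay below the ground surface: z = 2.3 + 4.5/2 = 4.55 m.
Total vertical stress at mid-clay: σ_v = 19.1×2.3 + 16.2×2.25 = 80.38 kPa.
Pore pressure: u = 9.81×(4.55 − 0) = 44.636 kPa.
Initial effective stress: σ'_0 = σ_v − u = 80.38 − 44.636 = 35.744 kPa.
Stress increase at mid-clay by the 2:1 spreading method:
Δσ = qB/(B+z) = 253×3/(3+4.55) = 100.53 kPa
Final effective stress: σ'_f = 35.744 + 100.53 = 136.27 kPa.
σ'_f = 136.27 ≤ σ'_p = 162 kPa, so the clay remains overconsolidated and only the recompression index applies:
S_c = C_r·H/(1+e₀)·log₁₀(σ'_f/σ'_0) = 0.031×4.5/2.11×log₁₀(136.27/35.744)
    = 0.066114 × 0.5812 = 0.03843 m

S_c ≈ 38.4 mm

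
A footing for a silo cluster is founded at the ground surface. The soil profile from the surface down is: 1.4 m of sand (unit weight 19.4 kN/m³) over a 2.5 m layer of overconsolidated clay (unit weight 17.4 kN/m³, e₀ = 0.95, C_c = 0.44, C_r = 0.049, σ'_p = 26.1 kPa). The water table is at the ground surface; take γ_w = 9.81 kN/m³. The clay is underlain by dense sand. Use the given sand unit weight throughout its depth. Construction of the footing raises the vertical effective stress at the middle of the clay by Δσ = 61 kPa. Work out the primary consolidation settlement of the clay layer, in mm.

Mid-depth of clay below the ground surface: z = 1.4 + 2.5/2 = 2.65 m.
Total vertical stress at mid-clay: σ_v = 19.4×1.4 + 17.4×1.25 = 48.91 kPa.
Pore pressure: u = 9.81×(2.65 − 0) = 25.997 kPa.
Initial effective stress: σ'_0 = σ_v − u = 48.91 − 25.997 = 22.913 kPa.
Final effective stress: σ'_f = 22.913 + 61 = 83.913 kPa.
σ'_f = 83.913 > σ'_p = 26.1 kPa, so the stress path crosses the preconsolidation pressure — recompression up to σ'_p, then virgin compression beyond:
S_c = H/(1+e₀)·[C_r·log₁₀(σ'_p/σ'_0) + C_c·log₁₀(σ'_f/σ'_p)]
    = 2.5/1.95 × [0.049×log₁₀(26.1/22.913) + 0.44×log₁₀(83.913/26.1)]
    = 1.2821 × [0.0027714 + 0.22316] = 0.2897 m

S_c ≈ 290 mm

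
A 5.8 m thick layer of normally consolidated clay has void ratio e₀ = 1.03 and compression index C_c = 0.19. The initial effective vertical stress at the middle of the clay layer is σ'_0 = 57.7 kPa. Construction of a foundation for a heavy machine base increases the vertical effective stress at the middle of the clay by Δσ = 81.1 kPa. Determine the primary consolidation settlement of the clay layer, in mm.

S_c ≈ 207 mm

Final effective stress: σ'_f = σ'_0 + Δσ = 57.7 + 81.1 = 138.8 kPa.
Normally consolidated clay, so the full stress increment lies on the virgin compression line:
S_c = C_c·H/(1+e₀)·log₁₀(σ'_f/σ'_0) = 0.19×5.8/(1+1.03)×log₁₀(138.8/57.7)
    = 0.54286 × 0.38121 = 0.2069 m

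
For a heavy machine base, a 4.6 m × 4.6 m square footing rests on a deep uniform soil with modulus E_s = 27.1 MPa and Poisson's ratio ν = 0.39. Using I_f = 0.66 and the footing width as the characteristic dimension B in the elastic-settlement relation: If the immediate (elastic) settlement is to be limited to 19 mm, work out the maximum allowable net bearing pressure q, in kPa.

q ≈ 200 kPa

E_s = 27.1 MPa = 27100 kPa.
S_e = q·B·(1−ν²)/E_s · I_f  ⇒  q = S_e·E_s / (B·(1−ν²)·I_f).
q = 0.019 × 27100 / (4.6 × 0.8479 × 0.66) = 200 kPa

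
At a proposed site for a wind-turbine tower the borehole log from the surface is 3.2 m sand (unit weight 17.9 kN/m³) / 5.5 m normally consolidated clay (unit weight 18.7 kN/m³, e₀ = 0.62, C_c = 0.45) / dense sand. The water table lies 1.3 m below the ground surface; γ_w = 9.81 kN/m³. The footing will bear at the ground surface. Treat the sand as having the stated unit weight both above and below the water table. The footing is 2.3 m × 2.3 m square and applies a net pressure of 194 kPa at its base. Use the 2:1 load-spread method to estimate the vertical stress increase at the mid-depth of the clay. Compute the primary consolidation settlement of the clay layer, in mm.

S_c ≈ 142 mm

Mid-depth of clay below the ground surface: z = 3.2 + 5.5/2 = 5.95 m.
Total vertical stress at mid-clay: σ_v = 17.9×3.2 + 18.7×2.75 = 108.7 kPa.
Pore pressure: u = 9.81×(5.95 − 1.3) = 45.617 kPa.
Initial effective stress: σ'_0 = σ_v − u = 108.7 − 45.617 = 63.083 kPa.
Stress increase at mid-clay by the 2:1 spreading method:
Δσ = qBL/((B+z)(L+z)) = 194×2.3×2.3/((2.3+5.95)(2.3+5.95)) = 15.078 kPa
Final effective stress: σ'_f = σ'_0 + Δσ = 63.083 + 15.078 = 78.161 kPa.
Normally consolidated clay, so the full stress increment lies on the virgin compression line:
S_c = C_c·H/(1+e₀)·log₁₀(σ'_f/σ'_0) = 0.45×5.5/(1+0.62)×log₁₀(78.161/63.083)
    = 1.5278 × 0.093078 = 0.1422 m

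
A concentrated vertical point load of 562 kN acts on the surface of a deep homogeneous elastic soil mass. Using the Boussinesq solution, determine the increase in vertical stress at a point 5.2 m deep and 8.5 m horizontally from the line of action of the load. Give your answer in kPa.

Δσ_z ≈ 0.384 kPa

Boussinesq vertical stress below a point load on an elastic half-space:
Δσ_z = 3P/(2πz²) · [1 + (r/z)²]^(−5/2)
r/z = 8.5/5.2 = 1.6346; [1+(r/z)²]^(−5/2) = 0.038704.
Δσ_z = 3×562/(2π×5.2²) × 0.038704 = 9.9236 × 0.038704 = 0.3841 kPa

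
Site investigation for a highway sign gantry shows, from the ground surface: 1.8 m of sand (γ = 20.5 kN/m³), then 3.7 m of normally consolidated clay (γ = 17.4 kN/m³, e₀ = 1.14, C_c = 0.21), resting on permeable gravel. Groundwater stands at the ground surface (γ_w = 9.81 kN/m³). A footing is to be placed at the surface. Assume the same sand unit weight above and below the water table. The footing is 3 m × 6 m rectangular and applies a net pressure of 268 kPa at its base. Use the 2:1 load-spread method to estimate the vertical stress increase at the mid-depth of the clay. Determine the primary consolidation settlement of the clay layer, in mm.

S_c ≈ 186 mm

Mid-depth of clay below the ground surface: z = 1.8 + 3.7/2 = 3.65 m.
Total vertical stress at mid-clay: σ_v = 20.5×1.8 + 17.4×1.85 = 69.09 kPa.
Pore pressure: u = 9.81×(3.65 − 0) = 35.806 kPa.
Initial effective stress: σ'_0 = σ_v − u = 69.09 − 35.806 = 33.284 kPa.
Stress increase at mid-clay by the 2:1 spreading method:
Δσ = qBL/((B+z)(L+z)) = 268×3×6/((3+3.65)(6+3.65)) = 75.172 kPa
Final effective stress: σ'_f = σ'_0 + Δσ = 33.284 + 75.172 = 108.46 kPa.
Normally consolidated clay, so the full stress increment lies on the virgin compression line:
S_c = C_c·H/(1+e₀)·log₁₀(σ'_f/σ'_0) = 0.21×3.7/(1+1.14)×log₁₀(108.46/33.284)
    = 0.36308 × 0.51303 = 0.1863 m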